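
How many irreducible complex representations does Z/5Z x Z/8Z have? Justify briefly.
40

Why: The number of irreducible complex representations of a finite group equals its number of conjugacy classes. Z/5Z x Z/8Z is abelian of order 40, so every element is its own conjugacy class: 40 classes, so Z/5Z x Z/8Z (order 40) has exactly 40 irreducible complex representations.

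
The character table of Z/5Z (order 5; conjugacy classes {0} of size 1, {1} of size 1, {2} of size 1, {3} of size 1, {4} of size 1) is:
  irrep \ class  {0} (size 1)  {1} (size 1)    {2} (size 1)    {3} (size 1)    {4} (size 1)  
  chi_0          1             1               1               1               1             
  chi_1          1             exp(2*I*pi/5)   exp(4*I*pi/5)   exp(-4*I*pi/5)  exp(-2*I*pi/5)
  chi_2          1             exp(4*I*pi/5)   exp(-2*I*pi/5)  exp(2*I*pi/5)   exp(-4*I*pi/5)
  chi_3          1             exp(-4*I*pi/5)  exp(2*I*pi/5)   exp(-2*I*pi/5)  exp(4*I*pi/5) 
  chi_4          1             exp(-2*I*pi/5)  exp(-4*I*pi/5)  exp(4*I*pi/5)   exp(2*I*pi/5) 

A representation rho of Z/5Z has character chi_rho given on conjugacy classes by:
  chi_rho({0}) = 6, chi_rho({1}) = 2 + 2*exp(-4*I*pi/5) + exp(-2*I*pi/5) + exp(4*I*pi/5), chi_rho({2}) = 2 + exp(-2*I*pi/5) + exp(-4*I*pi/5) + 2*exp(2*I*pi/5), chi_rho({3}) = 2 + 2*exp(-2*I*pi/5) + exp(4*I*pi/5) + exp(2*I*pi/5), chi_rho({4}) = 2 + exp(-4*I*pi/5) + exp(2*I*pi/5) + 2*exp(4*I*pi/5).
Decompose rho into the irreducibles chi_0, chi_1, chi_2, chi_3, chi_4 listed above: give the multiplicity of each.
Multiplicities: chi_0: 2, chi_1: 0, chi_2: 1, chi_3: 2, chi_4: 1.

Argument: Use <chi_rho, chi> = (1/|G|) sum_C |C| * chi_rho(C) * conj(chi(C)) with |G| = 5 for each irreducible chi in the table:
  <chi_rho, chi_0> = (1/5)[1*(6)*conj(1) + 1*(2 + 2*exp(-4*I*pi/5) + exp(-2*I*pi/5) + exp(4*I*pi/5))*conj(1) + 1*(2 + exp(-2*I*pi/5) + exp(-4*I*pi/5) + 2*exp(2*I*pi/5))*conj(1) + 1*(2 + 2*exp(-2*I*pi/5) + exp(4*I*pi/5) + exp(2*I*pi/5))*conj(1) + 1*(2 + exp(-4*I*pi/5) + exp(2*I*pi/5) + 2*exp(4*I*pi/5))*conj(1)]
      = (1/5)[(6) + (2 + 2*exp(-4*I*pi/5) + exp(-2*I*pi/5) + exp(4*I*pi/5)) + (2 + exp(-2*I*pi/5) + exp(-4*I*pi/5) + 2*exp(2*I*pi/5)) + (2 + 2*exp(-2*I*pi/5) + exp(4*I*pi/5) + exp(2*I*pi/5)) + (2 + exp(-4*I*pi/5) + exp(2*I*pi/5) + 2*exp(4*I*pi/5))] = 10/5 = 2
  <chi_rho, chi_1> = (1/5)[1*(6)*conj(1) + 1*(2 + 2*exp(-4*I*pi/5) + exp(-2*I*pi/5) + exp(4*I*pi/5))*conj(exp(2*I*pi/5)) + 1*(2 + exp(-2*I*pi/5) + exp(-4*I*pi/5) + 2*exp(2*I*pi/5))*conj(exp(4*I*pi/5)) + 1*(2 + 2*exp(-2*I*pi/5) + exp(4*I*pi/5) + exp(2*I*pi/5))*conj(exp(-4*I*pi/5)) + 1*(2 + exp(-4*I*pi/5) + exp(2*I*pi/5) + 2*exp(4*I*pi/5))*conj(exp(-2*I*pi/5))]
      = (1/5)[(6) + (2*exp(-2*I*pi/5) + exp(-4*I*pi/5) + exp(2*I*pi/5) + 2*exp(4*I*pi/5)) + (2*exp(-2*I*pi/5) + 2*exp(-4*I*pi/5) + exp(4*I*pi/5) + exp(2*I*pi/5)) + (exp(-2*I*pi/5) + exp(-4*I*pi/5) + 2*exp(4*I*pi/5) + 2*exp(2*I*pi/5)) + (2*exp(-4*I*pi/5) + exp(-2*I*pi/5) + exp(4*I*pi/5) + 2*exp(2*I*pi/5))] = 0/5 = 0
  <chi_rho, chi_2> = (1/5)[1*(6)*conj(1) + 1*(2 + 2*exp(-4*I*pi/5) + exp(-2*I*pi/5) + exp(4*I*pi/5))*conj(exp(4*I*pi/5)) + 1*(2 + exp(-2*I*pi/5) + exp(-4*I*pi/5) + 2*exp(2*I*pi/5))*conj(exp(-2*I*pi/5)) + 1*(2 + 2*exp(-2*I*pi/5) + exp(4*I*pi/5) + exp(2*I*pi/5))*conj(exp(2*I*pi/5)) + 1*(2 + exp(-4*I*pi/5) + exp(2*I*pi/5) + 2*exp(4*I*pi/5))*conj(exp(-4*I*pi/5))]
      = (1/5)[(6) + (1 + 2*exp(-4*I*pi/5) + exp(4*I*pi/5) + 2*exp(2*I*pi/5)) + (1 + exp(-2*I*pi/5) + 2*exp(4*I*pi/5) + 2*exp(2*I*pi/5)) + (1 + 2*exp(-2*I*pi/5) + 2*exp(-4*I*pi/5) + exp(2*I*pi/5)) + (1 + 2*exp(-2*I*pi/5) + exp(-4*I*pi/5) + 2*exp(4*I*pi/5))] = 5/5 = 1
  <chi_rho, chi_3> = (1/5)[1*(6)*conj(1) + 1*(2 + 2*exp(-4*I*pi/5) + exp(-2*I*pi/5) + exp(4*I*pi/5))*conj(exp(-4*I*pi/5)) + 1*(2 + exp(-2*I*pi/5) + exp(-4*I*pi/5) + 2*exp(2*I*pi/5))*conj(exp(2*I*pi/5)) + 1*(2 + 2*exp(-2*I*pi/5) + exp(4*I*pi/5) + exp(2*I*pi/5))*conj(exp(-2*I*pi/5)) + 1*(2 + exp(-4*I*pi/5) + exp(2*I*pi/5) + 2*exp(4*I*pi/5))*conj(exp(4*I*pi/5))]
      = (1/5)[(6) + (2 + exp(-2*I*pi/5) + exp(2*I*pi/5) + 2*exp(4*I*pi/5)) + (2 + 2*exp(-2*I*pi/5) + exp(-4*I*pi/5) + exp(4*I*pi/5)) + (2 + exp(-4*I*pi/5) + exp(4*I*pi/5) + 2*exp(2*I*pi/5)) + (2 + 2*exp(-4*I*pi/5) + exp(-2*I*pi/5) + exp(2*I*pi/5))] = 10/5 = 2
  <chi_rho, chi_4> = (1/5)[1*(6)*conj(1) + 1*(2 + 2*exp(-4*I*pi/5) + exp(-2*I*pi/5) + exp(4*I*pi/5))*conj(exp(-2*I*pi/5)) + 1*(2 + exp(-2*I*pi/5) + exp(-4*I*pi/5) + 2*exp(2*I*pi/5))*conj(exp(-4*I*pi/5)) + 1*(2 + 2*exp(-2*I*pi/5) + exp(4*I*pi/5) + exp(2*I*pi/5))*conj(exp(4*I*pi/5)) + 1*(2 + exp(-4*I*pi/5) + exp(2*I*pi/5) + 2*exp(4*I*pi/5))*conj(exp(2*I*pi/5))]
      = (1/5)[(6) + (1 + 2*exp(-2*I*pi/5) + exp(-4*I*pi/5) + 2*exp(2*I*pi/5)) + (1 + 2*exp(-4*I*pi/5) + exp(2*I*pi/5) + 2*exp(4*I*pi/5)) + (1 + 2*exp(-4*I*pi/5) + exp(-2*I*pi/5) + 2*exp(4*I*pi/5)) + (1 + 2*exp(-2*I*pi/5) + exp(4*I*pi/5) + 2*exp(2*I*pi/5))] = 5/5 = 1
(Exp terms are combined using exp(i*s)*conj(exp(i*t)) = exp(i*(s-t)), and sums of them are collapsed using the identity that for every m > 1 the m distinct m-th roots of unity sum to 0, e.g. 1 + exp(2*I*pi/3) + exp(-2*I*pi/3) = 0.)
Dimension check: dim(rho) = sum (mult * dim) = 2*1 + 0*1 + 1*1 + 2*1 + 1*1 = 6 = chi_rho(e) = 6.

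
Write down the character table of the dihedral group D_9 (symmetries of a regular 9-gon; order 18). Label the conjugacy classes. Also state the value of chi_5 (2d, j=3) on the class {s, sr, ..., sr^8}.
Conjugacy classes: {e} of size 1, {r^1, r^8} of size 2, {r^2, r^7} of size 2, {r^3, r^6} of size 2, {r^4, r^5} of size 2, {s, sr, ..., sr^8} of size 9.
Character table:
  irrep \ class              {e} (size 1)  {r^1, r^8} (size 2)  {r^2, r^7} (size 2)  {r^3, r^6} (size 2)  {r^4, r^5} (size 2)  {s, sr, ..., sr^8} (size 9)
  chi_1 (triv)               1             1                    1                    1                    1                    1                          
  chi_2 (sign: r->1, s->-1)  1             1                    1                    1                    1                    -1                         
  chi_3 (2d, j=1)            2             2*cos(2*pi/9)        2*cos(4*pi/9)        -1                   -2*cos(pi/9)         0                          
  chi_4 (2d, j=2)            2             2*cos(4*pi/9)        -2*cos(pi/9)         -1                   2*cos(2*pi/9)        0                          
  chi_5 (2d, j=3)            2             -1                   -1                   2                    -1                   0                          
  chi_6 (2d, j=4)            2             -2*cos(pi/9)         2*cos(2*pi/9)        -1                   2*cos(4*pi/9)        0                          

Spot check: chi_5 (2d, j=3) on {s, sr, ..., sr^8} = 0.

Why: D_9 has order 2*9 = 18 with 6 conjugacy classes, hence 6 irreducibles. Sum of squared dims 1 + 1 + 4 + 4 + 4 + 4 = 18 = |G|. Linear characters come from the abelianisation; the 2-dimensional irreps have character r^k -> 2*cos(2*pi*j*k/9), reflections -> 0.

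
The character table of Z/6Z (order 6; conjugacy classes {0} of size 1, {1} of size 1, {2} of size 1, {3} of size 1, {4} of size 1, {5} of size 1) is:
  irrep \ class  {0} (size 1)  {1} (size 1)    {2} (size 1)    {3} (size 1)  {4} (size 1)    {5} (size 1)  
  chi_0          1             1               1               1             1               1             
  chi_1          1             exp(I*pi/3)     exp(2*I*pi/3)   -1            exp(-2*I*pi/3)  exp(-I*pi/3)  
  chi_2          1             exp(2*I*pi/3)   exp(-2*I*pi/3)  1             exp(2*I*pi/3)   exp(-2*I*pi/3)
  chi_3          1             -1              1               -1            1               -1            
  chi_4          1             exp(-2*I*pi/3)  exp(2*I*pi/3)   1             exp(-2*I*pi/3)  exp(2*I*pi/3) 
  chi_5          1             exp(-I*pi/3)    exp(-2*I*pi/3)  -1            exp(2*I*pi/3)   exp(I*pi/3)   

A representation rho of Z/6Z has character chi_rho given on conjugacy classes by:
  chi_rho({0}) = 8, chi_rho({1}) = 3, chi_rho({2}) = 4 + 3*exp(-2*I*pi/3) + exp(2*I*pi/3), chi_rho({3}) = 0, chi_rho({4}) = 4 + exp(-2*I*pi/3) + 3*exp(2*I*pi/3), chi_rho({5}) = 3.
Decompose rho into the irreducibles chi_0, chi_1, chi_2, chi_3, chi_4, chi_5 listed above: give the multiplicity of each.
Multiplicities: chi_0: 3, chi_1: 1, chi_2: 1, chi_3: 1, chi_4: 0, chi_5: 2.

Working: Use <chi_rho, chi> = (1/|G|) sum_C |C| * chi_rho(C) * conj(chi(C)) with |G| = 6 for each irreducible chi in the table:
  <chi_rho, chi_0> = (1/6)[1*(8)*conj(1) + 1*(3)*conj(1) + 1*(4 + 3*exp(-2*I*pi/3) + exp(2*I*pi/3))*conj(1) + 1*(0)*conj(1) + 1*(4 + exp(-2*I*pi/3) + 3*exp(2*I*pi/3))*conj(1) + 1*(3)*conj(1)]
      = (1/6)[(8) + (3) + (4 + 3*exp(-2*I*pi/3) + exp(2*I*pi/3)) + (0) + (4 + exp(-2*I*pi/3) + 3*exp(2*I*pi/3)) + (3)] = 18/6 = 3
  <chi_rho, chi_1> = (1/6)[1*(8)*conj(1) + 1*(3)*conj(exp(I*pi/3)) + 1*(4 + 3*exp(-2*I*pi/3) + exp(2*I*pi/3))*conj(exp(2*I*pi/3)) + 1*(0)*conj(-1) + 1*(4 + exp(-2*I*pi/3) + 3*exp(2*I*pi/3))*conj(exp(-2*I*pi/3)) + 1*(3)*conj(exp(-I*pi/3))]
      = (1/6)[(8) + (1 + 2*exp(-2*I*pi/3) + 2*exp(-I*pi/3) + exp(I*pi/3)) + (1 + 4*exp(-2*I*pi/3) + 3*exp(2*I*pi/3)) + (0) + (1 + 3*exp(-2*I*pi/3) + 4*exp(2*I*pi/3)) + (1 + exp(-I*pi/3) + 2*exp(2*I*pi/3) + 2*exp(I*pi/3))] = 6/6 = 1
  <chi_rho, chi_2> = (1/6)[1*(8)*conj(1) + 1*(3)*conj(exp(2*I*pi/3)) + 1*(4 + 3*exp(-2*I*pi/3) + exp(2*I*pi/3))*conj(exp(-2*I*pi/3)) + 1*(0)*conj(1) + 1*(4 + exp(-2*I*pi/3) + 3*exp(2*I*pi/3))*conj(exp(2*I*pi/3)) + 1*(3)*conj(exp(-2*I*pi/3))]
      = (1/6)[(8) + (-1 + 2*exp(-2*I*pi/3) + exp(-I*pi/3)) + (3 + exp(-2*I*pi/3) + 4*exp(2*I*pi/3)) + (0) + (3 + 4*exp(-2*I*pi/3) + exp(2*I*pi/3)) + (-1 + exp(I*pi/3) + 2*exp(2*I*pi/3))] = 6/6 = 1
  <chi_rho, chi_3> = (1/6)[1*(8)*conj(1) + 1*(3)*conj(-1) + 1*(4 + 3*exp(-2*I*pi/3) + exp(2*I*pi/3))*conj(1) + 1*(0)*conj(-1) + 1*(4 + exp(-2*I*pi/3) + 3*exp(2*I*pi/3))*conj(1) + 1*(3)*conj(-1)]
      = (1/6)[(8) + (-3) + (4 + 3*exp(-2*I*pi/3) + exp(2*I*pi/3)) + (0) + (4 + exp(-2*I*pi/3) + 3*exp(2*I*pi/3)) + (-3)] = 6/6 = 1
  <chi_rho, chi_4> = (1/6)[1*(8)*conj(1) + 1*(3)*conj(exp(-2*I*pi/3)) + 1*(4 + 3*exp(-2*I*pi/3) + exp(2*I*pi/3))*conj(exp(2*I*pi/3)) + 1*(0)*conj(1) + 1*(4 + exp(-2*I*pi/3) + 3*exp(2*I*pi/3))*conj(exp(-2*I*pi/3)) + 1*(3)*conj(exp(2*I*pi/3))]
      = (1/6)[(8) + (-1 + exp(-2*I*pi/3) + 2*exp(2*I*pi/3) + 2*exp(I*pi/3)) + (1 + 4*exp(-2*I*pi/3) + 3*exp(2*I*pi/3)) + (0) + (1 + 3*exp(-2*I*pi/3) + 4*exp(2*I*pi/3)) + (-1 + 2*exp(-2*I*pi/3) + 2*exp(-I*pi/3) + exp(2*I*pi/3))] = 0/6 = 0
  <chi_rho, chi_5> = (1/6)[1*(8)*conj(1) + 1*(3)*conj(exp(-I*pi/3)) + 1*(4 + 3*exp(-2*I*pi/3) + exp(2*I*pi/3))*conj(exp(-2*I*pi/3)) + 1*(0)*conj(-1) + 1*(4 + exp(-2*I*pi/3) + 3*exp(2*I*pi/3))*conj(exp(2*I*pi/3)) + 1*(3)*conj(exp(I*pi/3))]
      = (1/6)[(8) + (1 + exp(2*I*pi/3) + 2*exp(I*pi/3)) + (3 + exp(-2*I*pi/3) + 4*exp(2*I*pi/3)) + (0) + (3 + 4*exp(-2*I*pi/3) + exp(2*I*pi/3)) + (1 + 2*exp(-I*pi/3) + exp(-2*I*pi/3))] = 12/6 = 2
(Exp terms are combined using exp(i*s)*conj(exp(i*t)) = exp(i*(s-t)), and sums of them are collapsed using the identity that for every m > 1 the m distinct m-th roots of unity sum to 0, e.g. 1 + exp(2*I*pi/3) + exp(-2*I*pi/3) = 0.)
Dimension check: dim(rho) = sum (mult * dim) = 3*1 + 1*1 + 1*1 + 1*1 + 0*1 + 2*1 = 8 = chi_rho(e) = 8.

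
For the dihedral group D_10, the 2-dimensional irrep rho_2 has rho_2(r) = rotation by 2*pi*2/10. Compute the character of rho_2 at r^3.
chi_{rho_2}(r^3) = 2*cos(2*pi*2*3/10) = -sqrt(5)/2 - 1/2

Proof sketch: rho_2(r^3) is rotation by angle 2*pi*2*3/10, whose trace is 2*cos(2*pi*2*3/10) = -sqrt(5)/2 - 1/2.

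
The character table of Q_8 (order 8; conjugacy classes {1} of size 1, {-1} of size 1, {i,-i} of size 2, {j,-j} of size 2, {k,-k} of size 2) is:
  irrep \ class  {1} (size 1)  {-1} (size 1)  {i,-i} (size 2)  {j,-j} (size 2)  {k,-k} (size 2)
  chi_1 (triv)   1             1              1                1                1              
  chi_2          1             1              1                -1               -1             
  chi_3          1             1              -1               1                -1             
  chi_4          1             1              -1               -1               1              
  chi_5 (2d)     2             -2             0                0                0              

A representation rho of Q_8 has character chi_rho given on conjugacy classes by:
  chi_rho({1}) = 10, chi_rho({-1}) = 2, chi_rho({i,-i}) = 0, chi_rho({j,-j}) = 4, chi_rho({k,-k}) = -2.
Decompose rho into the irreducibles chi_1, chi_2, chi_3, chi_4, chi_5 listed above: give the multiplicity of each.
Multiplicities: chi_1: 2, chi_2: 1, chi_3: 3, chi_4: 0, chi_5: 2.

Proof sketch: Use <chi_rho, chi> = (1/|G|) sum_C |C| * chi_rho(C) * conj(chi(C)) with |G| = 8 for each irreducible chi in the table:
  <chi_rho, chi_1> = (1/8)[1*(10)*conj(1) + 1*(2)*conj(1) + 2*(0)*conj(1) + 2*(4)*conj(1) + 2*(-2)*conj(1)]
      = (1/8)[(10) + (2) + (0) + (8) + (-4)] = 16/8 = 2
  <chi_rho, chi_2> = (1/8)[1*(10)*conj(1) + 1*(2)*conj(1) + 2*(0)*conj(1) + 2*(4)*conj(-1) + 2*(-2)*conj(-1)]
      = (1/8)[(10) + (2) + (0) + (-8) + (4)] = 8/8 = 1
  <chi_rho, chi_3> = (1/8)[1*(10)*conj(1) + 1*(2)*conj(1) + 2*(0)*conj(-1) + 2*(4)*conj(1) + 2*(-2)*conj(-1)]
      = (1/8)[(10) + (2) + (0) + (8) + (4)] = 24/8 = 3
  <chi_rho, chi_4> = (1/8)[1*(10)*conj(1) + 1*(2)*conj(1) + 2*(0)*conj(-1) + 2*(4)*conj(-1) + 2*(-2)*conj(1)]
      = (1/8)[(10) + (2) + (0) + (-8) + (-4)] = 0/8 = 0
  <chi_rho, chi_5> = (1/8)[1*(10)*conj(2) + 1*(2)*conj(-2) + 2*(0)*conj(0) + 2*(4)*conj(0) + 2*(-2)*conj(0)]
      = (1/8)[(20) + (-4) + (0) + (0) + (0)] = 16/8 = 2
Dimension check: dim(rho) = sum (mult * dim) = 2*1 + 1*1 + 3*1 + 0*1 + 2*2 = 10 = chi_rho(e) = 10.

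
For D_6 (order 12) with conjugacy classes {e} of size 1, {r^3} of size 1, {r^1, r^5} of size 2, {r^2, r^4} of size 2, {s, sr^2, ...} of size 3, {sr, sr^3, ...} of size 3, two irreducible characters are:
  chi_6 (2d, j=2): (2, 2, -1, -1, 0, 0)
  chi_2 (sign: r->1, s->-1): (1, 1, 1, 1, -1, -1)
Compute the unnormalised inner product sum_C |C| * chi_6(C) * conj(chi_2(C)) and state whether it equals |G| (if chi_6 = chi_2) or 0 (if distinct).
Sum = 0; so <chi_6, chi_2> = 0 (distinct irreducibles are orthogonal).

Why: Compute term by term over conjugacy classes (|C| * chi_6(C) * conj(chi_2(C))):
  1*(2)*conj(1) + 1*(2)*conj(1) + 2*(-1)*conj(1) + 2*(-1)*conj(1) + 3*(0)*conj(-1) + 3*(0)*conj(-1)
  = (2) + (2) + (-2) + (-2) + (0) + (0)
  = 0.
Dividing by |G| = 12 gives 0/12 = 0, matching the row-orthogonality relation <chi_6, chi_2> = [chi_6 = chi_2].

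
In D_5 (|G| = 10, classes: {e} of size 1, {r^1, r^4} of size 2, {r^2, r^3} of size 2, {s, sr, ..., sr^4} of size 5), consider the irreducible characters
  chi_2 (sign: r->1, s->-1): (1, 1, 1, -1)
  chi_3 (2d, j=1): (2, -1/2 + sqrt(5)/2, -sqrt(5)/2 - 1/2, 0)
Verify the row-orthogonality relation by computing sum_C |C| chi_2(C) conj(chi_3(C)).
Sum = 0; so <chi_2, chi_3> = 0 (distinct irreducibles are orthogonal).

Solution. Compute term by term over conjugacy classes (|C| * chi_2(C) * conj(chi_3(C))):
  1*(1)*conj(2) + 2*(1)*conj(-1/2 + sqrt(5)/2) + 2*(1)*conj(-sqrt(5)/2 - 1/2) + 5*(-1)*conj(0)
  = (2) + (-1 + sqrt(5)) + (-sqrt(5) - 1) + (0)
  = 0.
Dividing by |G| = 10 gives 0/10 = 0, matching the row-orthogonality relation <chi_2, chi_3> = [chi_2 = chi_3].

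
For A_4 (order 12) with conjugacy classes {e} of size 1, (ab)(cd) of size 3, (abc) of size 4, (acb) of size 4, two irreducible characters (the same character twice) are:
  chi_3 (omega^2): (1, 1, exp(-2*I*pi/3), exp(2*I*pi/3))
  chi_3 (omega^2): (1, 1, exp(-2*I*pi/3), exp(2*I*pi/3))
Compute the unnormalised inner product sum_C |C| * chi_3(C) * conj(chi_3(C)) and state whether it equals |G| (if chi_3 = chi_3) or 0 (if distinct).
Sum = 12 = |G| = 12; so <chi_3, chi_3> = 1 (norm-1 confirms irreducibility).

Compute term by term over conjugacy classes (|C| * chi_3(C) * conj(chi_3(C))):
  1*(1)*conj(1) + 3*(1)*conj(1) + 4*(exp(-2*I*pi/3))*conj(exp(-2*I*pi/3)) + 4*(exp(2*I*pi/3))*conj(exp(2*I*pi/3))
  = (1) + (3) + (4) + (4)
  = 12.
(Exp terms are combined using exp(i*s)*conj(exp(i*t)) = exp(i*(s-t)), and sums of them are collapsed using the identity that for every m > 1 the m distinct m-th roots of unity sum to 0, e.g. 1 + exp(2*I*pi/3) + exp(-2*I*pi/3) = 0.)
Dividing by |G| = 12 gives 12/12 = 1, matching the row-orthogonality relation <chi_3, chi_3> = [chi_3 = chi_3].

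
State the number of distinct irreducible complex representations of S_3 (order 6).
3

The number of irreducible complex representations of a finite group equals its number of conjugacy classes. Conjugacy classes in S_3 correspond to cycle types, i.e. partitions of 3; there are p(3) = 3 of them, so S_3 (order 6) has exactly 3 irreducible complex representations.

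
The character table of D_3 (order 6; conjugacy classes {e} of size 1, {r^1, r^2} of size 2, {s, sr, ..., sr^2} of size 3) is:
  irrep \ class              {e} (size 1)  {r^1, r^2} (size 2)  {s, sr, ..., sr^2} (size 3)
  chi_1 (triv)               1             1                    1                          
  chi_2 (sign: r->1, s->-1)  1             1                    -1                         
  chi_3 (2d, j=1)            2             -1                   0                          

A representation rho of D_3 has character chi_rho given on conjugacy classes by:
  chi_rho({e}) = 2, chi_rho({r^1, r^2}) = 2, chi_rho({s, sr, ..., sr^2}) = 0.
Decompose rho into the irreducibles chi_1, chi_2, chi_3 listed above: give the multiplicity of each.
Multiplicities: chi_1: 1, chi_2: 1, chi_3: 0.

Why: Use <chi_rho, chi> = (1/|G|) sum_C |C| * chi_rho(C) * conj(chi(C)) with |G| = 6 for each irreducible chi in the table:
  <chi_rho, chi_1> = (1/6)[1*(2)*conj(1) + 2*(2)*conj(1) + 3*(0)*conj(1)]
      = (1/6)[(2) + (4) + (0)] = 6/6 = 1
  <chi_rho, chi_2> = (1/6)[1*(2)*conj(1) + 2*(2)*conj(1) + 3*(0)*conj(-1)]
      = (1/6)[(2) + (4) + (0)] = 6/6 = 1
  <chi_rho, chi_3> = (1/6)[1*(2)*conj(2) + 2*(2)*conj(-1) + 3*(0)*conj(0)]
      = (1/6)[(4) + (-4) + (0)] = 0/6 = 0
Dimension check: dim(rho) = sum (mult * dim) = 1*1 + 1*1 + 0*2 = 2 = chi_rho(e) = 2.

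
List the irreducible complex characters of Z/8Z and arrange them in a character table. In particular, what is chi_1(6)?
Character table of Z/8Z (irreps indexed chi_0,...,chi_7 with chi_k(m) = zeta_8^(k*m), zeta_8 = exp(2*pi*i/8)):
  irrep \ class  {0} (size 1)  {1} (size 1)    {2} (size 1)  {3} (size 1)    {4} (size 1)  {5} (size 1)    {6} (size 1)  {7} (size 1)  
  chi_0          1             1               1             1               1             1               1             1             
  chi_1          1             exp(I*pi/4)     I             exp(3*I*pi/4)   -1            exp(-3*I*pi/4)  -I            exp(-I*pi/4)  
  chi_2          1             I               -1            -I              1             I               -1            -I            
  chi_3          1             exp(3*I*pi/4)   -I            exp(I*pi/4)     -1            exp(-I*pi/4)    I             exp(-3*I*pi/4)
  chi_4          1             -1              1             -1              1             -1              1             -1            
  chi_5          1             exp(-3*I*pi/4)  I             exp(-I*pi/4)    -1            exp(I*pi/4)     -I            exp(3*I*pi/4) 
  chi_6          1             -I              -1            I               1             -I              -1            I             
  chi_7          1             exp(-I*pi/4)    -I            exp(-3*I*pi/4)  -1            exp(3*I*pi/4)   I             exp(I*pi/4)   

Spot check: chi_1(6) = zeta_8^(1*6) = zeta_8^6 = -I.

Working: Z/8Z is abelian, so all 8 irreducible complex representations are 1-dimensional. They are given by chi_k(m) = zeta_8^(k*m) for k = 0,...,7. Row orthogonality: sum_m chi_k(m) conj(chi_l(m)) = 8 * [k = l].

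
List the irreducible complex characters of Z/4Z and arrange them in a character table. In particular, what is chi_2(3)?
Character table of Z/4Z (irreps indexed chi_0,...,chi_3 with chi_k(m) = zeta_4^(k*m), zeta_4 = exp(2*pi*i/4)):
  irrep \ class  {0} (size 1)  {1} (size 1)  {2} (size 1)  {3} (size 1)
  chi_0          1             1             1             1           
  chi_1          1             I             -1            -I          
  chi_2          1             -1            1             -1          
  chi_3          1             -I            -1            I           

Spot check: chi_2(3) = zeta_4^(2*3) = zeta_4^6 = -1.

Why: Z/4Z is abelian, so all 4 irreducible complex representations are 1-dimensional. They are given by chi_k(m) = zeta_4^(k*m) for k = 0,...,3. Row orthogonality: sum_m chi_k(m) conj(chi_l(m)) = 4 * [k = l].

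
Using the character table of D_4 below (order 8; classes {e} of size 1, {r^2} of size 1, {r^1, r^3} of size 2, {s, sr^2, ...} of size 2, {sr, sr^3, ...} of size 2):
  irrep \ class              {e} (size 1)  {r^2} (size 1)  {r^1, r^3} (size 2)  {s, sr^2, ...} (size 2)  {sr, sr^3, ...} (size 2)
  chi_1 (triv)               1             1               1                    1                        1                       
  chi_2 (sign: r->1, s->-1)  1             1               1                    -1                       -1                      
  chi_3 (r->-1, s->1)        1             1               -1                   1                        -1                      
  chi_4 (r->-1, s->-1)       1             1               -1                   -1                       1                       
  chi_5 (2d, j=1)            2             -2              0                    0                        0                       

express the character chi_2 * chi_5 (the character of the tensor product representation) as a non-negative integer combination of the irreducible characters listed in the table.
chi_2 tensor chi_5 = chi_5 (all other irreducibles have multiplicity 0).

Derivation: The character of a tensor product is the pointwise product (chi_2 * chi_5)(C) = chi_2(C) * chi_5(C):
  {e}: (1)*(2), {r^2}: (1)*(-2), {r^1, r^3}: (1)*(0), {s, sr^2, ...}: (-1)*(0), {sr, sr^3, ...}: (-1)*(0)
so (chi_2 * chi_5) takes values
  {e} -> 2, {r^2} -> -2, {r^1, r^3} -> 0, {s, sr^2, ...} -> 0, {sr, sr^3, ...} -> 0.
Now take the inner product of this character with each irreducible chi from the table, <chi_2*chi_5, chi> = (1/8) sum_C |C| (chi_2*chi_5)(C) conj(chi(C)):
  <chi_2*chi_5, chi_1> = (1/8)[1*(2)*conj(1) + 1*(-2)*conj(1) + 2*(0)*conj(1) + 2*(0)*conj(1) + 2*(0)*conj(1)]
      = (1/8)[(2) + (-2) + (0) + (0) + (0)] = 0/8 = 0
  <chi_2*chi_5, chi_2> = (1/8)[1*(2)*conj(1) + 1*(-2)*conj(1) + 2*(0)*conj(1) + 2*(0)*conj(-1) + 2*(0)*conj(-1)]
      = (1/8)[(2) + (-2) + (0) + (0) + (0)] = 0/8 = 0
  <chi_2*chi_5, chi_3> = (1/8)[1*(2)*conj(1) + 1*(-2)*conj(1) + 2*(0)*conj(-1) + 2*(0)*conj(1) + 2*(0)*conj(-1)]
      = (1/8)[(2) + (-2) + (0) + (0) + (0)] = 0/8 = 0
  <chi_2*chi_5, chi_4> = (1/8)[1*(2)*conj(1) + 1*(-2)*conj(1) + 2*(0)*conj(-1) + 2*(0)*conj(-1) + 2*(0)*conj(1)]
      = (1/8)[(2) + (-2) + (0) + (0) + (0)] = 0/8 = 0
  <chi_2*chi_5, chi_5> = (1/8)[1*(2)*conj(2) + 1*(-2)*conj(-2) + 2*(0)*conj(0) + 2*(0)*conj(0) + 2*(0)*conj(0)]
      = (1/8)[(4) + (4) + (0) + (0) + (0)] = 8/8 = 1
Hence the multiplicities are chi_5: 1. Dimension check: dim(chi_2)*dim(chi_5) = 1*2 = 2 and sum (mult * dim) = 1*2 = 2.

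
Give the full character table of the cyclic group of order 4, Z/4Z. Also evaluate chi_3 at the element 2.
Character table of Z/4Z (irreps indexed chi_0,...,chi_3 with chi_k(m) = zeta_4^(k*m), zeta_4 = exp(2*pi*i/4)):
  irrep \ class  {0} (size 1)  {1} (size 1)  {2} (size 1)  {3} (size 1)
  chi_0          1             1             1             1           
  chi_1          1             I             -1            -I          
  chi_2          1             -1            1             -1          
  chi_3          1             -I            -1            I           

Spot check: chi_3(2) = zeta_4^(3*2) = zeta_4^6 = -1.

Argument: Z/4Z is abelian, so all 4 irreducible complex representations are 1-dimensional. They are given by chi_k(m) = zeta_4^(k*m) for k = 0,...,3. Row orthogonality: sum_m chi_k(m) conj(chi_l(m)) = 4 * [k = l].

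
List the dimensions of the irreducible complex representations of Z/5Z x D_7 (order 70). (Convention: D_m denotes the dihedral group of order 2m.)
Dimensions: 1, 1, 1, 1, 1, 1, 1, 1, 1, 1, 2, 2, 2, 2, 2, 2, 2, 2, 2, 2, 2, 2, 2, 2, 2

Proof sketch: There are 25 irreducibles (= number of conjugacy classes). Their dimensions d_i satisfy sum d_i^2 = |G| = 70: 1 + 1 + 1 + 1 + 1 + 1 + 1 + 1 + 1 + 1 + 4 + 4 + 4 + 4 + 4 + 4 + 4 + 4 + 4 + 4 + 4 + 4 + 4 + 4 + 4 = 70. (For the product with Z/5Z: each of the 5 1-dim characters of Z/5Z tensors with each irrep of D_7, giving 5 copies of each D_7-dimension.)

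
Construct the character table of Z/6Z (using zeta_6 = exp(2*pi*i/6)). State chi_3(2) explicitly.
Character table of Z/6Z (irreps indexed chi_0,...,chi_5 with chi_k(m) = zeta_6^(k*m), zeta_6 = exp(2*pi*i/6)):
  irrep \ class  {0} (size 1)  {1} (size 1)    {2} (size 1)    {3} (size 1)  {4} (size 1)    {5} (size 1)  
  chi_0          1             1               1               1             1               1             
  chi_1          1             exp(I*pi/3)     exp(2*I*pi/3)   -1            exp(-2*I*pi/3)  exp(-I*pi/3)  
  chi_2          1             exp(2*I*pi/3)   exp(-2*I*pi/3)  1             exp(2*I*pi/3)   exp(-2*I*pi/3)
  chi_3          1             -1              1               -1            1               -1            
  chi_4          1             exp(-2*I*pi/3)  exp(2*I*pi/3)   1             exp(-2*I*pi/3)  exp(2*I*pi/3) 
  chi_5          1             exp(-I*pi/3)    exp(-2*I*pi/3)  -1            exp(2*I*pi/3)   exp(I*pi/3)   

Spot check: chi_3(2) = zeta_6^(3*2) = zeta_6^6 = 1.

Justification: Z/6Z is abelian, so all 6 irreducible complex representations are 1-dimensional. They are given by chi_k(m) = zeta_6^(k*m) for k = 0,...,5. Row orthogonality: sum_m chi_k(m) conj(chi_l(m)) = 6 * [k = l].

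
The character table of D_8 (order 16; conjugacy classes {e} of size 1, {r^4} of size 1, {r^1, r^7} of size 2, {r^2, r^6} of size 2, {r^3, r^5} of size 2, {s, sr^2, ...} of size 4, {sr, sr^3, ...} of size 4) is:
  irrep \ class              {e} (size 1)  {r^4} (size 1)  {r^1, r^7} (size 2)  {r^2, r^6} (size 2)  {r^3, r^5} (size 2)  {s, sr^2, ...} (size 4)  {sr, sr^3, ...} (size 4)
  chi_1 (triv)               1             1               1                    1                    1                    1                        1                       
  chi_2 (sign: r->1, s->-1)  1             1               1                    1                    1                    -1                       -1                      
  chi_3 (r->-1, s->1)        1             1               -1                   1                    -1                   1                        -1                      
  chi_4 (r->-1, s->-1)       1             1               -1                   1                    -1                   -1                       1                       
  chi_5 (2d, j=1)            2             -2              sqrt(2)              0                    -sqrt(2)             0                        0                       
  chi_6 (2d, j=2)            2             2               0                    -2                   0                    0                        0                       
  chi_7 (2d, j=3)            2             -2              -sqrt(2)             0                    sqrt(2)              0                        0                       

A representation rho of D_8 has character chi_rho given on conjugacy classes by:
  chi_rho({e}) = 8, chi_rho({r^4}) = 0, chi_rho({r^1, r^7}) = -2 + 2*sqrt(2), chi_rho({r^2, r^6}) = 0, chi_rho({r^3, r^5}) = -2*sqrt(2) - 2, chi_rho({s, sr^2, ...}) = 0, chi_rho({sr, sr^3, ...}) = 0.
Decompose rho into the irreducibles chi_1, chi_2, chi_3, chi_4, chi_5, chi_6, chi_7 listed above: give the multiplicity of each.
Multiplicities: chi_1: 0, chi_2: 0, chi_3: 1, chi_4: 1, chi_5: 2, chi_6: 1, chi_7: 0.

Justification: Use <chi_rho, chi> = (1/|G|) sum_C |C| * chi_rho(C) * conj(chi(C)) with |G| = 16 for each irreducible chi in the table:
  <chi_rho, chi_1> = (1/16)[1*(8)*conj(1) + 1*(0)*conj(1) + 2*(-2 + 2*sqrt(2))*conj(1) + 2*(0)*conj(1) + 2*(-2*sqrt(2) - 2)*conj(1) + 4*(0)*conj(1) + 4*(0)*conj(1)]
      = (1/16)[(8) + (0) + (-4 + 4*sqrt(2)) + (0) + (-4*sqrt(2) - 4) + (0) + (0)] = 0/16 = 0
  <chi_rho, chi_2> = (1/16)[1*(8)*conj(1) + 1*(0)*conj(1) + 2*(-2 + 2*sqrt(2))*conj(1) + 2*(0)*conj(1) + 2*(-2*sqrt(2) - 2)*conj(1) + 4*(0)*conj(-1) + 4*(0)*conj(-1)]
      = (1/16)[(8) + (0) + (-4 + 4*sqrt(2)) + (0) + (-4*sqrt(2) - 4) + (0) + (0)] = 0/16 = 0
  <chi_rho, chi_3> = (1/16)[1*(8)*conj(1) + 1*(0)*conj(1) + 2*(-2 + 2*sqrt(2))*conj(-1) + 2*(0)*conj(1) + 2*(-2*sqrt(2) - 2)*conj(-1) + 4*(0)*conj(1) + 4*(0)*conj(-1)]
      = (1/16)[(8) + (0) + (4 - 4*sqrt(2)) + (0) + (4 + 4*sqrt(2)) + (0) + (0)] = 16/16 = 1
  <chi_rho, chi_4> = (1/16)[1*(8)*conj(1) + 1*(0)*conj(1) + 2*(-2 + 2*sqrt(2))*conj(-1) + 2*(0)*conj(1) + 2*(-2*sqrt(2) - 2)*conj(-1) + 4*(0)*conj(-1) + 4*(0)*conj(1)]
      = (1/16)[(8) + (0) + (4 - 4*sqrt(2)) + (0) + (4 + 4*sqrt(2)) + (0) + (0)] = 16/16 = 1
  <chi_rho, chi_5> = (1/16)[1*(8)*conj(2) + 1*(0)*conj(-2) + 2*(-2 + 2*sqrt(2))*conj(sqrt(2)) + 2*(0)*conj(0) + 2*(-2*sqrt(2) - 2)*conj(-sqrt(2)) + 4*(0)*conj(0) + 4*(0)*conj(0)]
      = (1/16)[(16) + (0) + (8 - 4*sqrt(2)) + (0) + (4*sqrt(2) + 8) + (0) + (0)] = 32/16 = 2
  <chi_rho, chi_6> = (1/16)[1*(8)*conj(2) + 1*(0)*conj(2) + 2*(-2 + 2*sqrt(2))*conj(0) + 2*(0)*conj(-2) + 2*(-2*sqrt(2) - 2)*conj(0) + 4*(0)*conj(0) + 4*(0)*conj(0)]
      = (1/16)[(16) + (0) + (0) + (0) + (0) + (0) + (0)] = 16/16 = 1
  <chi_rho, chi_7> = (1/16)[1*(8)*conj(2) + 1*(0)*conj(-2) + 2*(-2 + 2*sqrt(2))*conj(-sqrt(2)) + 2*(0)*conj(0) + 2*(-2*sqrt(2) - 2)*conj(sqrt(2)) + 4*(0)*conj(0) + 4*(0)*conj(0)]
      = (1/16)[(16) + (0) + (-8 + 4*sqrt(2)) + (0) + (-8 - 4*sqrt(2)) + (0) + (0)] = 0/16 = 0
Dimension check: dim(rho) = sum (mult * dim) = 0*1 + 0*1 + 1*1 + 1*1 + 2*2 + 1*2 + 0*2 = 8 = chi_rho(e) = 8.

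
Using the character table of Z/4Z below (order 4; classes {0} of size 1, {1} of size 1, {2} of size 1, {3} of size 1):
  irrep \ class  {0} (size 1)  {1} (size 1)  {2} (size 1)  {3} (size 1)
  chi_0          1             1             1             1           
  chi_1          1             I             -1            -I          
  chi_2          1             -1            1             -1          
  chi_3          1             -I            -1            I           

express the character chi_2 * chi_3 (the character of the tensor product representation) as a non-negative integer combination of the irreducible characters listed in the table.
chi_2 tensor chi_3 = chi_1 (all other irreducibles have multiplicity 0).

Reasoning: The character of a tensor product is the pointwise product (chi_2 * chi_3)(C) = chi_2(C) * chi_3(C):
  {0}: (1)*(1), {1}: (-1)*(-I), {2}: (1)*(-1), {3}: (-1)*(I)
so (chi_2 * chi_3) takes values
  {0} -> 1, {1} -> I, {2} -> -1, {3} -> -I.
Now take the inner product of this character with each irreducible chi from the table, <chi_2*chi_3, chi> = (1/4) sum_C |C| (chi_2*chi_3)(C) conj(chi(C)):
  <chi_2*chi_3, chi_0> = (1/4)[1*(1)*conj(1) + 1*(I)*conj(1) + 1*(-1)*conj(1) + 1*(-I)*conj(1)]
      = (1/4)[(1) + (I) + (-1) + (-I)] = 0/4 = 0
  <chi_2*chi_3, chi_1> = (1/4)[1*(1)*conj(1) + 1*(I)*conj(I) + 1*(-1)*conj(-1) + 1*(-I)*conj(-I)]
      = (1/4)[(1) + (1) + (1) + (1)] = 4/4 = 1
  <chi_2*chi_3, chi_2> = (1/4)[1*(1)*conj(1) + 1*(I)*conj(-1) + 1*(-1)*conj(1) + 1*(-I)*conj(-1)]
      = (1/4)[(1) + (-I) + (-1) + (I)] = 0/4 = 0
  <chi_2*chi_3, chi_3> = (1/4)[1*(1)*conj(1) + 1*(I)*conj(-I) + 1*(-1)*conj(-1) + 1*(-I)*conj(I)]
      = (1/4)[(1) + (-1) + (1) + (-1)] = 0/4 = 0
(Exp terms are combined using exp(i*s)*conj(exp(i*t)) = exp(i*(s-t)), and sums of them are collapsed using the identity that for every m > 1 the m distinct m-th roots of unity sum to 0, e.g. 1 + exp(2*I*pi/3) + exp(-2*I*pi/3) = 0.)
Hence the multiplicities are chi_1: 1. Dimension check: dim(chi_2)*dim(chi_3) = 1*1 = 1 and sum (mult * dim) = 1*1 = 1.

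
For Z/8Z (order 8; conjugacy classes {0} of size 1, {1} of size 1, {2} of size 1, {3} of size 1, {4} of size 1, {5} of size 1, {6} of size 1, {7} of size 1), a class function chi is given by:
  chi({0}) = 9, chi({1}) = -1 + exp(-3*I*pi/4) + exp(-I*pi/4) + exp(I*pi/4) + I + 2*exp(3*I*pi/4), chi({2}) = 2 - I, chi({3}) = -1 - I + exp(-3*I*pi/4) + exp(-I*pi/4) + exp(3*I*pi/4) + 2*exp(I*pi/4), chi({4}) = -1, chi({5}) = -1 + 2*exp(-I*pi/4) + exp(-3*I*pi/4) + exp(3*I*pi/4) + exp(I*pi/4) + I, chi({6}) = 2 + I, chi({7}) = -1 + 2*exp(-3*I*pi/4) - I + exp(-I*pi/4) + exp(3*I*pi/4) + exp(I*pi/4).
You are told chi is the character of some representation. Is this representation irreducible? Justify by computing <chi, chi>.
Not irreducible (reducible): <chi, chi> = 13 > 1.

Working: <chi, chi> = (1/|G|) sum_C |C| * |chi(C)|^2 = (1/8)[1*|9|^2 + 1*|-1 + exp(-3*I*pi/4) + exp(-I*pi/4) + exp(I*pi/4) + I + 2*exp(3*I*pi/4)|^2 + 1*|2 - I|^2 + 1*|-1 - I + exp(-3*I*pi/4) + exp(-I*pi/4) + exp(3*I*pi/4) + 2*exp(I*pi/4)|^2 + 1*|-1|^2 + 1*|-1 + 2*exp(-I*pi/4) + exp(-3*I*pi/4) + exp(3*I*pi/4) + exp(I*pi/4) + I|^2 + 1*|2 + I|^2 + 1*|-1 + 2*exp(-3*I*pi/4) - I + exp(-I*pi/4) + exp(3*I*pi/4) + exp(I*pi/4)|^2]
  = (1/8)[(81) + (3 - 3*exp(3*I*pi/4) - 2*exp(I*pi/4) - exp(-I*pi/4) - 4*exp(-3*I*pi/4)) + (5) + (3 - 4*exp(I*pi/4) - exp(3*I*pi/4) - 2*exp(-3*I*pi/4) - 3*exp(-I*pi/4)) + (1) + (3 - 4*exp(I*pi/4) - exp(3*I*pi/4) - 2*exp(-3*I*pi/4) - 3*exp(-I*pi/4)) + (5) + (3 - 3*exp(3*I*pi/4) - 2*exp(I*pi/4) - exp(-I*pi/4) - 4*exp(-3*I*pi/4))] = 104/8 = 13.
(Exp terms are combined using exp(i*s)*conj(exp(i*t)) = exp(i*(s-t)), and sums of them are collapsed using the identity that for every m > 1 the m distinct m-th roots of unity sum to 0, e.g. 1 + exp(2*I*pi/3) + exp(-2*I*pi/3) = 0.)
A character is irreducible iff <chi, chi> = 1, so this representation is reducible.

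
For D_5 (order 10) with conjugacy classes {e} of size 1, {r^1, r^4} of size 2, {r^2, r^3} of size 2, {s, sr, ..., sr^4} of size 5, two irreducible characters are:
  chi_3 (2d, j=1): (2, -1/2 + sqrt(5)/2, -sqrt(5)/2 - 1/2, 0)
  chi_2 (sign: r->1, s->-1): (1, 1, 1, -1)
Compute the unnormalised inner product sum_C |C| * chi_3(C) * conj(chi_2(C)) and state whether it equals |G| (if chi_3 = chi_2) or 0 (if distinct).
Sum = 0; so <chi_3, chi_2> = 0 (distinct irreducibles are orthogonal).

Proof sketch: Compute term by term over conjugacy classes (|C| * chi_3(C) * conj(chi_2(C))):
  1*(2)*conj(1) + 2*(-1/2 + sqrt(5)/2)*conj(1) + 2*(-sqrt(5)/2 - 1/2)*conj(1) + 5*(0)*conj(-1)
  = (2) + (-1 + sqrt(5)) + (-sqrt(5) - 1) + (0)
  = 0.
Dividing by |G| = 10 gives 0/10 = 0, matching the row-orthogonality relation <chi_3, chi_2> = [chi_3 = chi_2].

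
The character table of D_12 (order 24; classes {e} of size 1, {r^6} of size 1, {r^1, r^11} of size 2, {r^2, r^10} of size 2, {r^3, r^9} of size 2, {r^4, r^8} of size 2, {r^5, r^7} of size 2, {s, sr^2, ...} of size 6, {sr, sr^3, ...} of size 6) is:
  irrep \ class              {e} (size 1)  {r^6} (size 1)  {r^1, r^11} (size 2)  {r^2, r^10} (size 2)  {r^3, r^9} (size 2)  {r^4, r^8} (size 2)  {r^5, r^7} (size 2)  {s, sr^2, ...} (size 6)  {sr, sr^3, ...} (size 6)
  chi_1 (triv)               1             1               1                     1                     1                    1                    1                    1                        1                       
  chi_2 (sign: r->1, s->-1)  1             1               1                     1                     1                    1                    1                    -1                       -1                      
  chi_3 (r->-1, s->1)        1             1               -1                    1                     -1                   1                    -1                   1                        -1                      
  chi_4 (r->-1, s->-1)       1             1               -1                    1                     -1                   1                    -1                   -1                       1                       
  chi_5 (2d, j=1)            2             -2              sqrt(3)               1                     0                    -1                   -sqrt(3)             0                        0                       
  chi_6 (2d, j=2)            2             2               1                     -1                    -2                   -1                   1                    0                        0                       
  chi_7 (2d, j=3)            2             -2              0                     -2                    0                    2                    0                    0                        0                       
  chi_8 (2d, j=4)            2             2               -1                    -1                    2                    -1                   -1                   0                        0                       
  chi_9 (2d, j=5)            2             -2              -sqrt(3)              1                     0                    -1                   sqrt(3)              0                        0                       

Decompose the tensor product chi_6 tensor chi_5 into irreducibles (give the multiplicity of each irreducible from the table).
chi_6 tensor chi_5 = chi_5 + chi_7 (all other irreducibles have multiplicity 0).

Justification: The character of a tensor product is the pointwise product (chi_6 * chi_5)(C) = chi_6(C) * chi_5(C):
  {e}: (2)*(2), {r^6}: (2)*(-2), {r^1, r^11}: (1)*(sqrt(3)), {r^2, r^10}: (-1)*(1), {r^3, r^9}: (-2)*(0), {r^4, r^8}: (-1)*(-1), {r^5, r^7}: (1)*(-sqrt(3)), {s, sr^2, ...}: (0)*(0), {sr, sr^3, ...}: (0)*(0)
so (chi_6 * chi_5) takes values
  {e} -> 4, {r^6} -> -4, {r^1, r^11} -> sqrt(3), {r^2, r^10} -> -1, {r^3, r^9} -> 0, {r^4, r^8} -> 1, {r^5, r^7} -> -sqrt(3), {s, sr^2, ...} -> 0, {sr, sr^3, ...} -> 0.
Now take the inner product of this character with each irreducible chi from the table, <chi_6*chi_5, chi> = (1/24) sum_C |C| (chi_6*chi_5)(C) conj(chi(C)):
  <chi_6*chi_5, chi_1> = (1/24)[1*(4)*conj(1) + 1*(-4)*conj(1) + 2*(sqrt(3))*conj(1) + 2*(-1)*conj(1) + 2*(0)*conj(1) + 2*(1)*conj(1) + 2*(-sqrt(3))*conj(1) + 6*(0)*conj(1) + 6*(0)*conj(1)]
      = (1/24)[(4) + (-4) + (2*sqrt(3)) + (-2) + (0) + (2) + (-2*sqrt(3)) + (0) + (0)] = 0/24 = 0
  <chi_6*chi_5, chi_2> = (1/24)[1*(4)*conj(1) + 1*(-4)*conj(1) + 2*(sqrt(3))*conj(1) + 2*(-1)*conj(1) + 2*(0)*conj(1) + 2*(1)*conj(1) + 2*(-sqrt(3))*conj(1) + 6*(0)*conj(-1) + 6*(0)*conj(-1)]
      = (1/24)[(4) + (-4) + (2*sqrt(3)) + (-2) + (0) + (2) + (-2*sqrt(3)) + (0) + (0)] = 0/24 = 0
  <chi_6*chi_5, chi_3> = (1/24)[1*(4)*conj(1) + 1*(-4)*conj(1) + 2*(sqrt(3))*conj(-1) + 2*(-1)*conj(1) + 2*(0)*conj(-1) + 2*(1)*conj(1) + 2*(-sqrt(3))*conj(-1) + 6*(0)*conj(1) + 6*(0)*conj(-1)]
      = (1/24)[(4) + (-4) + (-2*sqrt(3)) + (-2) + (0) + (2) + (2*sqrt(3)) + (0) + (0)] = 0/24 = 0
  <chi_6*chi_5, chi_4> = (1/24)[1*(4)*conj(1) + 1*(-4)*conj(1) + 2*(sqrt(3))*conj(-1) + 2*(-1)*conj(1) + 2*(0)*conj(-1) + 2*(1)*conj(1) + 2*(-sqrt(3))*conj(-1) + 6*(0)*conj(-1) + 6*(0)*conj(1)]
      = (1/24)[(4) + (-4) + (-2*sqrt(3)) + (-2) + (0) + (2) + (2*sqrt(3)) + (0) + (0)] = 0/24 = 0
  <chi_6*chi_5, chi_5> = (1/24)[1*(4)*conj(2) + 1*(-4)*conj(-2) + 2*(sqrt(3))*conj(sqrt(3)) + 2*(-1)*conj(1) + 2*(0)*conj(0) + 2*(1)*conj(-1) + 2*(-sqrt(3))*conj(-sqrt(3)) + 6*(0)*conj(0) + 6*(0)*conj(0)]
      = (1/24)[(8) + (8) + (6) + (-2) + (0) + (-2) + (6) + (0) + (0)] = 24/24 = 1
  <chi_6*chi_5, chi_6> = (1/24)[1*(4)*conj(2) + 1*(-4)*conj(2) + 2*(sqrt(3))*conj(1) + 2*(-1)*conj(-1) + 2*(0)*conj(-2) + 2*(1)*conj(-1) + 2*(-sqrt(3))*conj(1) + 6*(0)*conj(0) + 6*(0)*conj(0)]
      = (1/24)[(8) + (-8) + (2*sqrt(3)) + (2) + (0) + (-2) + (-2*sqrt(3)) + (0) + (0)] = 0/24 = 0
  <chi_6*chi_5, chi_7> = (1/24)[1*(4)*conj(2) + 1*(-4)*conj(-2) + 2*(sqrt(3))*conj(0) + 2*(-1)*conj(-2) + 2*(0)*conj(0) + 2*(1)*conj(2) + 2*(-sqrt(3))*conj(0) + 6*(0)*conj(0) + 6*(0)*conj(0)]
      = (1/24)[(8) + (8) + (0) + (4) + (0) + (4) + (0) + (0) + (0)] = 24/24 = 1
  <chi_6*chi_5, chi_8> = (1/24)[1*(4)*conj(2) + 1*(-4)*conj(2) + 2*(sqrt(3))*conj(-1) + 2*(-1)*conj(-1) + 2*(0)*conj(2) + 2*(1)*conj(-1) + 2*(-sqrt(3))*conj(-1) + 6*(0)*conj(0) + 6*(0)*conj(0)]
      = (1/24)[(8) + (-8) + (-2*sqrt(3)) + (2) + (0) + (-2) + (2*sqrt(3)) + (0) + (0)] = 0/24 = 0
  <chi_6*chi_5, chi_9> = (1/24)[1*(4)*conj(2) + 1*(-4)*conj(-2) + 2*(sqrt(3))*conj(-sqrt(3)) + 2*(-1)*conj(1) + 2*(0)*conj(0) + 2*(1)*conj(-1) + 2*(-sqrt(3))*conj(sqrt(3)) + 6*(0)*conj(0) + 6*(0)*conj(0)]
      = (1/24)[(8) + (8) + (-6) + (-2) + (0) + (-2) + (-6) + (0) + (0)] = 0/24 = 0
Hence the multiplicities are chi_5: 1, chi_7: 1. Dimension check: dim(chi_6)*dim(chi_5) = 2*2 = 4 and sum (mult * dim) = 1*2 + 1*2 = 4.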